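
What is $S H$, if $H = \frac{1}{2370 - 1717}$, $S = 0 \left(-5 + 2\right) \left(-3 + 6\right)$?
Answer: $0$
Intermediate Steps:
$S = 0$ ($S = 0 \left(-3\right) 3 = 0 \cdot 3 = 0$)
$H = \frac{1}{653} \approx 0.0015314$
$S H = 0 \cdot \frac{1}{653} = 0$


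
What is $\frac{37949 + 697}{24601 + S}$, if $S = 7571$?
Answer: $\frac{6441}{5362} \approx 1.2012$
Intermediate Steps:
$\frac{37949 + 697}{24601 + S} = \frac{37949 + 697}{24601 + 7571} = \frac{38646}{32172} = 38646 \cdot \frac{1}{32172} = \frac{6441}{5362}$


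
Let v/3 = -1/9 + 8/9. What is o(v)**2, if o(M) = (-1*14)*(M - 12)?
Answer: 164836/9 ≈ 18315.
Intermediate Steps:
v = 7/3 (v = 3*(-1/9 + 8/9) = 3*(7/9) = 7/3 ≈ 2.3333)
o(M) = 168 - 14*M (o(M) = -14*(-12 + M) = 168 - 14*M)
o(v)**2 = (168 - 14*7/3)**2 = (168 - 98/3)**2 = (406/3)**2 = 164836/9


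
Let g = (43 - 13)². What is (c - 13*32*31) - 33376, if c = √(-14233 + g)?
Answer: -46272 + I*√13333 ≈ -46272.0 + 115.47*I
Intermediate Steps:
g = 900 (g = 30² = 900)
c = I*√13333 (c = √(-14233 + 900) = √(-13333) = I*√13333 ≈ 115.47*I)
(c - 13*32*31) - 33376 = (I*√13333 - 13*32*31) - 33376 = (I*√13333 - 416*31) - 33376 = (I*√13333 - 12896) - 33376 = (-12896 + I*√13333) - 33376 = -46272 + I*√13333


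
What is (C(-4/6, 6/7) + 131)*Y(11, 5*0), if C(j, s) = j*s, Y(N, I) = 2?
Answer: 1826/7 ≈ 260.86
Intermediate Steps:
(C(-4/6, 6/7) + 131)*Y(11, 5*0) = ((-4/6)*(6/7) + 131)*2 = ((-4*1/6)*(6*(1/7)) + 131)*2 = (-2/3*6/7 + 131)*2 = (-4/7 + 131)*2 = (913/7)*2 = 1826/7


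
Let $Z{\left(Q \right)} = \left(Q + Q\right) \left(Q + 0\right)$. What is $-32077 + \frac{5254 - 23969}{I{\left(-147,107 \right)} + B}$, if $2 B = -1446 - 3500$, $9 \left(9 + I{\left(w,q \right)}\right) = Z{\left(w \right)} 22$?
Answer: $- \frac{3309146189}{103162} \approx -32077.0$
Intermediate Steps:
$Z{\left(Q \right)} = 2 Q^{2}$ ($Z{\left(Q \right)} = 2 Q Q = 2 Q^{2}$)
$I{\left(w,q \right)} = -9 + \frac{44 w^{2}}{9}$ ($I{\left(w,q \right)} = -9 + \frac{2 w^{2} \cdot 22}{9} = -9 + \frac{44 w^{2}}{9}$)
$B = -2473$ ($B = \frac{-1446 - 3500}{2} = \frac{1}{2} \left(-4946\right) = -2473$)
$-32077 + \frac{5254 - 23969}{I{\left(-147,107 \right)} + B} = -32077 + \frac{5254 - 23969}{\left(-9 + \frac{44 \left(-147\right)^{2}}{9}\right) - 2473} = -32077 - \frac{18715}{\left(-9 + \frac{44}{9} \cdot 21609\right) - 2473} = -32077 - \frac{18715}{\left(-9 + 105644\right) - 2473} = -32077 - \frac{18715}{105635 - 2473} = -32077 - \frac{18715}{103162} = - \frac{3309146189}{103162}$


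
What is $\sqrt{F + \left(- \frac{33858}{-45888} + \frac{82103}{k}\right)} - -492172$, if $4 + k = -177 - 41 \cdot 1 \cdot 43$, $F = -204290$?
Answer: $492172 + \frac{i \sqrt{544551074503086}}{51624} \approx 4.9217 \cdot 10^{5} + 452.03 i$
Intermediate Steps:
$k = -1944$ ($k = -4 - \left(177 + 41 \cdot 1 \cdot 43\right) = -4 - 1940 = -1944$)
$\sqrt{F + \left(- \frac{33858}{-45888} + \frac{82103}{k}\right)} - -492172 = \sqrt{-204290 + \left(- \frac{33858}{-45888} + \frac{82103}{-1944}\right)} - -492172 = \sqrt{-204290 + \left(\left(-33858\right) \left(- \frac{1}{45888}\right) + 82103 \left(- \frac{1}{1944}\right)\right)} + 492172 = \sqrt{-204290 + \left(\frac{5643}{7648} - \frac{82103}{1944}\right)} + 492172 = \sqrt{-204290 - \frac{77119219}{1858464}} + 492172 = \sqrt{- \frac{379742729779}{1858464}} + 492172 = \frac{i \sqrt{544551074503086}}{51624} + 492172 = 492172 + \frac{i \sqrt{544551074503086}}{51624}$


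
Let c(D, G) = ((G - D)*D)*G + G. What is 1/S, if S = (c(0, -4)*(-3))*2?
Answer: 1/24 ≈ 0.041667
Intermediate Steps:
c(D, G) = G + D*G*(G - D) (c(D, G) = (D*(G - D))*G + G = D*G*(G - D) + G = G + D*G*(G - D))
S = 24 (S = (-4*(1 - 1*0² + 0*(-4))*(-3))*2 = (-4*(1 - 1*0 + 0)*(-3))*2 = (-4*(1 + 0 + 0)*(-3))*2 = (-4*1*(-3))*2 = -4*(-3)*2 = 12*2 = 24)
1/S = 1/24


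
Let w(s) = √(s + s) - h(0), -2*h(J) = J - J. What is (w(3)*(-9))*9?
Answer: -81*√6 ≈ -198.41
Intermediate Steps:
h(J) = 0 (h(J) = -(J - J)/2 = -½*0 = 0)
w(s) = √2*√s (w(s) = √(s + s) - 1*0 = √(2*s) + 0 = √2*√s + 0 = √2*√s)
(w(3)*(-9))*9 = ((√2*√3)*(-9))*9 = (√6*(-9))*9 = -9*√6*9 = -81*√6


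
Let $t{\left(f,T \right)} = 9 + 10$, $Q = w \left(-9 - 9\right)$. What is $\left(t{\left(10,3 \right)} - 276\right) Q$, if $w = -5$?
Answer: $-23130$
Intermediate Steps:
$Q = 90$ ($Q = - 5 \left(-9 - 9\right) = \left(-5\right) \left(-18\right) = 90$)
$t{\left(f,T \right)} = 19$
$\left(t{\left(10,3 \right)} - 276\right) Q = \left(19 - 276\right) 90 = \left(-257\right) 90 = -23130$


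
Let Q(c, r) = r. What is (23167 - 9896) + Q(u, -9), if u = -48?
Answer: 13262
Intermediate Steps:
(23167 - 9896) + Q(u, -9) = (23167 - 9896) - 9 = 13271 - 9 = 13262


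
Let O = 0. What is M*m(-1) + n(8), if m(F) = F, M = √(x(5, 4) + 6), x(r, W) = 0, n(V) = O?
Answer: -√6 ≈ -2.4495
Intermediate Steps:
n(V) = 0
M = √6 (M = √(0 + 6) = √6 ≈ 2.4495)
M*m(-1) + n(8) = √6*(-1) + 0 = -√6 + 0 = -√6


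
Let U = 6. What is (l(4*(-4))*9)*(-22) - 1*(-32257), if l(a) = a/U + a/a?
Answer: 32587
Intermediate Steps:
l(a) = 1 + a/6 (l(a) = a/6 + a/a = a*(1/6) + 1 = a/6 + 1 = 1 + a/6)
(l(4*(-4))*9)*(-22) - 1*(-32257) = ((1 + (4*(-4))/6)*9)*(-22) - 1*(-32257) = ((1 + (1/6)*(-16))*9)*(-22) + 32257 = ((1 - 8/3)*9)*(-22) + 32257 = -5/3*9*(-22) + 32257 = -15*(-22) + 32257 = 330 + 32257 = 32587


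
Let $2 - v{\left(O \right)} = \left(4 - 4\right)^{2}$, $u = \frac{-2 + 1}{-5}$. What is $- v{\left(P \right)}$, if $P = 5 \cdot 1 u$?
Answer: $-2$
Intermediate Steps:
$u = \frac{1}{5}$ ($u = \left(-1\right) \left(- \frac{1}{5}\right) = \frac{1}{5} \approx 0.2$)
$P = 1$ ($P = 5 \cdot 1 \cdot \frac{1}{5} = 5 \cdot \frac{1}{5} = 1$)
$v{\left(O \right)} = 2$ ($v{\left(O \right)} = 2 - \left(4 - 4\right)^{2} = 2 - 0^{2} = 2 - 0 = 2 + 0 = 2$)
$- v{\left(P \right)} = \left(-1\right) 2 = -2$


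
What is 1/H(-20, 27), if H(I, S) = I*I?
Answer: 1/400 ≈ 0.0025000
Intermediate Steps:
H(I, S) = I²
1/H(-20, 27) = 1/((-20)²) = 1/400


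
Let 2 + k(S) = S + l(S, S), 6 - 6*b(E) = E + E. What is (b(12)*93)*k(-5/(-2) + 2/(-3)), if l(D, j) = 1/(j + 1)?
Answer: -1767/34 ≈ -51.971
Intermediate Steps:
l(D, j) = 1/(1 + j)
b(E) = 1 - E/3 (b(E) = 1 - (E + E)/6 = 1 - E/3)
k(S) = -2 + S + 1/(1 + S) (k(S) = -2 + (S + 1/(1 + S)) = -2 + S + 1/(1 + S))
(b(12)*93)*k(-5/(-2) + 2/(-3)) = ((1 - ⅓*12)*93)*((-1 + (-5/(-2) + 2/(-3))² - (-5/(-2) + 2/(-3)))/(1 + (-5/(-2) + 2/(-3)))) = ((1 - 4)*93)*((-1 + (-5*(-½) + 2*(-⅓))² - (-5*(-½) + 2*(-⅓)))/(1 + (-5*(-½) + 2*(-⅓)))) = (-3*93)*((-1 + (5/2 - ⅔)² - (5/2 - ⅔))/(1 + (5/2 - ⅔))) = -279*(-1 + (11/6)² - 1*11/6)/(1 + 11/6) = -279*(-1 + 121/36 - 11/6)/17/6 = -1674*19/(17*36) = -279*19/102 = -1767/34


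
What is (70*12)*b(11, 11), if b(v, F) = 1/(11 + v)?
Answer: 420/11 ≈ 38.182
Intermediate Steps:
(70*12)*b(11, 11) = (70*12)/(11 + 11) = 840/22 = 840*(1/22) = 420/11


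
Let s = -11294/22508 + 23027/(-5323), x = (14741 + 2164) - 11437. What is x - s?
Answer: 327849974495/59905042 ≈ 5472.8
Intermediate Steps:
x = 5468 (x = 16905 - 11437 = 5468)
s = -289204839/59905042 (s = -11294*1/22508 + 23027*(-1/5323) = -5647/11254 - 23027/5323 = -289204839/59905042 ≈ -4.8277)
x - s = 5468 - 1*(-289204839/59905042) = 5468 + 289204839/59905042 = 327849974495/59905042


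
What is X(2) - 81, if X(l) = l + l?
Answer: -77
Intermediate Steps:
X(l) = 2*l
X(2) - 81 = 2*2 - 81 = 4 - 81 = -77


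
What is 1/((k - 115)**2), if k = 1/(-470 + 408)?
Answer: 3844/50851161 ≈ 7.5593e-5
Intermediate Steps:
k = -1/62 (k = 1/(-62) = -1/62 ≈ -0.016129)
1/((k - 115)**2) = 1/((-1/62 - 115)**2) = 1/((-7131/62)**2) = 1/(50851161/3844) = 3844/50851161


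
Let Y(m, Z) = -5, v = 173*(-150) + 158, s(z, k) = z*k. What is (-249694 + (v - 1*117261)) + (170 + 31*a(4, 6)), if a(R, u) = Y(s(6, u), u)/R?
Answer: -1570463/4 ≈ -3.9262e+5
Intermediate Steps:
s(z, k) = k*z
v = -25792 (v = -25950 + 158 = -25792)
a(R, u) = -5/R
(-249694 + (v - 1*117261)) + (170 + 31*a(4, 6)) = (-249694 + (-25792 - 1*117261)) + (170 + 31*(-5/4)) = (-249694 + (-25792 - 117261)) + (170 + 31*(-5*1/4)) = (-249694 - 143053) + (170 + 31*(-5/4)) = -392747 + (170 - 155/4) = -392747 + 525/4 = -1570463/4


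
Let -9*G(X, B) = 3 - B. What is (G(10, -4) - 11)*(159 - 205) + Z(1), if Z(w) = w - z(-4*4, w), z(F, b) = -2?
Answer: 4903/9 ≈ 544.78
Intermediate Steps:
G(X, B) = -⅓ + B/9 (G(X, B) = -(3 - B)/9 = -⅓ + B/9)
Z(w) = 2 + w (Z(w) = w - 1*(-2) = w + 2 = 2 + w)
(G(10, -4) - 11)*(159 - 205) + Z(1) = ((-⅓ + (⅑)*(-4)) - 11)*(159 - 205) + (2 + 1) = ((-⅓ - 4/9) - 11)*(-46) + 3 = (-7/9 - 11)*(-46) + 3 = -106/9*(-46) + 3 = 4876/9 + 3 = 4903/9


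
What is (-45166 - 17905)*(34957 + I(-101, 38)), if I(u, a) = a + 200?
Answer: -2219783845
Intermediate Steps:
I(u, a) = 200 + a
(-45166 - 17905)*(34957 + I(-101, 38)) = (-45166 - 17905)*(34957 + (200 + 38)) = -63071*(34957 + 238) = -63071*35195 = -2219783845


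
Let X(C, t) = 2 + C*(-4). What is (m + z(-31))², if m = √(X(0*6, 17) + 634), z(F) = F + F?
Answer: 4480 - 248*√159 ≈ 1352.8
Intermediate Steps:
z(F) = 2*F
X(C, t) = 2 - 4*C
m = 2*√159 (m = √((2 - 0*6) + 634) = √((2 - 4*0) + 634) = √((2 + 0) + 634) = √(2 + 634) = √636 = 2*√159 ≈ 25.219)
(m + z(-31))² = (2*√159 + 2*(-31))² = (2*√159 - 62)² = (-62 + 2*√159)²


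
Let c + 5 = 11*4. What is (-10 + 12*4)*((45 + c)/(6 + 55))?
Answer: 3192/61 ≈ 52.328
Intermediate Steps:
c = 39 (c = -5 + 11*4 = -5 + 44 = 39)
(-10 + 12*4)*((45 + c)/(6 + 55)) = (-10 + 12*4)*((45 + 39)/(6 + 55)) = (-10 + 48)*(84/61) = 38*(84*(1/61)) = 38*(84/61) = 3192/61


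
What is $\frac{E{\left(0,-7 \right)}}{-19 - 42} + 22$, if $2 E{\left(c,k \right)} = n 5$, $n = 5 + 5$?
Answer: $\frac{1317}{61} \approx 21.59$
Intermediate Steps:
$n = 10$
$E{\left(c,k \right)} = 25$ ($E{\left(c,k \right)} = \frac{10 \cdot 5}{2} = \frac{1}{2} \cdot 50 = 25$)
$\frac{E{\left(0,-7 \right)}}{-19 - 42} + 22 = \frac{1}{-19 - 42} \cdot 25 + 22 = \frac{1}{-61} \cdot 25 + 22 = \left(- \frac{1}{61}\right) 25 + 22 = - \frac{25}{61} + 22 = \frac{1317}{61}$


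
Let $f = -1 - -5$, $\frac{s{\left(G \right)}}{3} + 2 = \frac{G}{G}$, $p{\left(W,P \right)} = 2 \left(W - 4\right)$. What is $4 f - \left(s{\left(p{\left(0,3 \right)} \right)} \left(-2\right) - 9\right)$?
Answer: $19$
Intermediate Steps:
$p{\left(W,P \right)} = -8 + 2 W$ ($p{\left(W,P \right)} = 2 \left(-4 + W\right) = -8 + 2 W$)
$s{\left(G \right)} = -3$ ($s{\left(G \right)} = -6 + 3 \frac{G}{G} = -6 + 3 \cdot 1 = -6 + 3 = -3$)
$f = 4$ ($f = -1 + 5 = 4$)
$4 f - \left(s{\left(p{\left(0,3 \right)} \right)} \left(-2\right) - 9\right) = 4 \cdot 4 - \left(\left(-3\right) \left(-2\right) - 9\right) = 16 - \left(6 - 9\right) = 16 - -3 = 16 + 3 = 19$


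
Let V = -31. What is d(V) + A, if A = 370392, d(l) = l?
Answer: 370361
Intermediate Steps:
d(V) + A = -31 + 370392 = 370361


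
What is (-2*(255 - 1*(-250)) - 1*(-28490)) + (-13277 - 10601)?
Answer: 3602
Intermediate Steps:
(-2*(255 - 1*(-250)) - 1*(-28490)) + (-13277 - 10601) = (-2*(255 + 250) + 28490) - 23878 = (-2*505 + 28490) - 23878 = (-1010 + 28490) - 23878 = 27480 - 23878 = 3602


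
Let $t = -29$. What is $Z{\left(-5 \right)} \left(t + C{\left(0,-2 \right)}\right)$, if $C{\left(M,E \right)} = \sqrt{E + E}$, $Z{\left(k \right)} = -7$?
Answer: $203 - 14 i \approx 203.0 - 14.0 i$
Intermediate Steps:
$C{\left(M,E \right)} = \sqrt{2} \sqrt{E}$ ($C{\left(M,E \right)} = \sqrt{2 E} = \sqrt{2} \sqrt{E}$)
$Z{\left(-5 \right)} \left(t + C{\left(0,-2 \right)}\right) = - 7 \left(-29 + \sqrt{2} \sqrt{-2}\right) = - 7 \left(-29 + \sqrt{2} i \sqrt{2}\right) = - 7 \left(-29 + 2 i\right) = 203 - 14 i$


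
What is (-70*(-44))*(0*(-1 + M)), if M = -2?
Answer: 0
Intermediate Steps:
(-70*(-44))*(0*(-1 + M)) = (-70*(-44))*(0*(-1 - 2)) = 3080*(0*(-3)) = 3080*0 = 0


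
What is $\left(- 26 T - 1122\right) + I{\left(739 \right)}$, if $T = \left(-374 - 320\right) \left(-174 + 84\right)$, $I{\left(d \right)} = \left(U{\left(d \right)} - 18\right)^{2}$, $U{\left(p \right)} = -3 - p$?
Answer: $-1047482$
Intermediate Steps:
$I{\left(d \right)} = \left(-21 - d\right)^{2}$ ($I{\left(d \right)} = \left(\left(-3 - d\right) - 18\right)^{2} = \left(-21 - d\right)^{2}$)
$T = 62460$ ($T = \left(-694\right) \left(-90\right) = 62460$)
$\left(- 26 T - 1122\right) + I{\left(739 \right)} = \left(\left(-26\right) 62460 - 1122\right) + \left(21 + 739\right)^{2} = \left(-1623960 - 1122\right) + 760^{2} = -1625082 + 577600 = -1047482$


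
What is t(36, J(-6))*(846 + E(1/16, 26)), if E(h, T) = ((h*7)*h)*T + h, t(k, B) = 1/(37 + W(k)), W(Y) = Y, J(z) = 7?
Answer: 108387/9344 ≈ 11.600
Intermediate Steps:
t(k, B) = 1/(37 + k)
E(h, T) = h + 7*T*h² (E(h, T) = ((7*h)*h)*T + h = (7*h²)*T + h = 7*T*h² + h = h + 7*T*h²)
t(36, J(-6))*(846 + E(1/16, 26)) = (846 + (1 + 7*26/16)/16)/(37 + 36) = (846 + (1 + 7*26*(1/16))/16)/73 = (846 + (1 + 91/8)/16)/73 = (846 + (1/16)*(99/8))/73 = (846 + 99/128)/73 = (1/73)*(108387/128) = 108387/9344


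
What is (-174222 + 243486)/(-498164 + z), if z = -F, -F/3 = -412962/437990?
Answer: -2424240/17435839 ≈ -0.13904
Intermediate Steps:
F = 99/35 (F = -(-1238886)/437990 = -3*(-33/35) = 99/35 ≈ 2.8286)
z = -99/35 (z = -1*99/35 = -99/35 ≈ -2.8286)
(-174222 + 243486)/(-498164 + z) = (-174222 + 243486)/(-498164 - 99/35) = 69264/(-17435839/35) = 69264*(-35/17435839) = -2424240/17435839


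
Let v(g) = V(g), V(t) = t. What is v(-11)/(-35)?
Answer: 11/35 ≈ 0.31429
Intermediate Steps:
v(g) = g
v(-11)/(-35) = -11/(-35) = -11*(-1/35) = 11/35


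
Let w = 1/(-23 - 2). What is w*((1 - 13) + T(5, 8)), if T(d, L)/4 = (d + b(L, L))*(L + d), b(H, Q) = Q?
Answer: -664/25 ≈ -26.560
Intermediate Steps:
T(d, L) = 4*(L + d)² (T(d, L) = 4*((d + L)*(L + d)) = 4*((L + d)*(L + d)) = 4*(L + d)²)
w = -1/25 (w = 1/(-25) = -1/25 ≈ -0.040000)
w*((1 - 13) + T(5, 8)) = -((1 - 13) + (4*8² + 4*5² + 8*8*5))/25 = -(-12 + (4*64 + 4*25 + 320))/25 = -(-12 + (256 + 100 + 320))/25 = -(-12 + 676)/25 = -1/25*664 = -664/25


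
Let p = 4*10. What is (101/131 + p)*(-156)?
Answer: -833196/131 ≈ -6360.3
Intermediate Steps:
p = 40
(101/131 + p)*(-156) = (101/131 + 40)*(-156) = (5341/131)*(-156) = -833196/131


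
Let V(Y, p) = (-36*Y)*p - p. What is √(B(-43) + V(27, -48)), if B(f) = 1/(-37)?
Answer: √63937739/37 ≈ 216.11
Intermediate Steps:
V(Y, p) = -p - 36*Y*p (V(Y, p) = -36*Y*p - p = -p - 36*Y*p)
B(f) = -1/37
√(B(-43) + V(27, -48)) = √(-1/37 - 1*(-48)*(1 + 36*27)) = √(-1/37 - 1*(-48)*(1 + 972)) = √(-1/37 - 1*(-48)*973) = √(-1/37 + 46704) = √(1728047/37) = √63937739/37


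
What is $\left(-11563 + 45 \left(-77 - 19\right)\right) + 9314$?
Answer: $-6569$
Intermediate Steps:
$\left(-11563 + 45 \left(-77 - 19\right)\right) + 9314 = \left(-11563 + 45 \left(-96\right)\right) + 9314 = \left(-11563 - 4320\right) + 9314 = -15883 + 9314 = -6569$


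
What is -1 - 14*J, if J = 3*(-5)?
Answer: 209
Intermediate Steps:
J = -15
-1 - 14*J = -1 - 14*(-15) = -1 + 210 = 209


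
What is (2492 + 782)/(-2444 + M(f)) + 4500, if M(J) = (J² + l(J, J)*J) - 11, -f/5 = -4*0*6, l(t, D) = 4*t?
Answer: 11044226/2455 ≈ 4498.7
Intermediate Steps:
f = 0 (f = -5*(-4*0)*6 = -0*6 = -5*0 = 0)
M(J) = -11 + 5*J² (M(J) = (J² + (4*J)*J) - 11 = (J² + 4*J²) - 11 = 5*J² - 11 = -11 + 5*J²)
(2492 + 782)/(-2444 + M(f)) + 4500 = (2492 + 782)/(-2444 + (-11 + 5*0²)) + 4500 = 3274/(-2444 + (-11 + 5*0)) + 4500 = 3274/(-2444 + (-11 + 0)) + 4500 = 3274/(-2444 - 11) + 4500 = 3274/(-2455) + 4500 = 3274*(-1/2455) + 4500 = -3274/2455 + 4500 = 11044226/2455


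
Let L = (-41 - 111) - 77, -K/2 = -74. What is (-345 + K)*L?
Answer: 45113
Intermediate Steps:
K = 148 (K = -2*(-74) = 148)
L = -229 (L = -152 - 77 = -229)
(-345 + K)*L = (-345 + 148)*(-229) = -197*(-229) = 45113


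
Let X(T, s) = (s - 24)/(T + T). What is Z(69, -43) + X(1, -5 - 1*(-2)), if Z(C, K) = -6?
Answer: -39/2 ≈ -19.500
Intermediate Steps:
X(T, s) = (-24 + s)/(2*T) (X(T, s) = (-24 + s)/((2*T)) = (-24 + s)*(1/(2*T)) = (-24 + s)/(2*T))
Z(69, -43) + X(1, -5 - 1*(-2)) = -6 + (½)*(-24 + (-5 - 1*(-2)))/1 = -6 + (½)*1*(-24 + (-5 + 2)) = -6 + (½)*1*(-24 - 3) = -6 + (½)*1*(-27) = -6 - 27/2 = -39/2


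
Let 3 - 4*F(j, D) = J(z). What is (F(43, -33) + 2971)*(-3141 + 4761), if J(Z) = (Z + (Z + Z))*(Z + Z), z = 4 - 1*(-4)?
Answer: 4658715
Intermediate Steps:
z = 8 (z = 4 + 4 = 8)
J(Z) = 6*Z² (J(Z) = (Z + 2*Z)*(2*Z) = (3*Z)*(2*Z) = 6*Z²)
F(j, D) = -381/4 (F(j, D) = ¾ - 3*8²/2 = ¾ - 3*64/2 = ¾ - ¼*384 = ¾ - 96 = -381/4)
(F(43, -33) + 2971)*(-3141 + 4761) = (-381/4 + 2971)*(-3141 + 4761) = (11503/4)*1620 = 4658715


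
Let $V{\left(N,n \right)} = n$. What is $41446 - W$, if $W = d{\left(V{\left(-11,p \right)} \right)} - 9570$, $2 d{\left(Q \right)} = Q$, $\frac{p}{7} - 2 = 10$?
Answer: $50974$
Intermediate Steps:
$p = 84$ ($p = 14 + 7 \cdot 10 = 14 + 70 = 84$)
$d{\left(Q \right)} = \frac{Q}{2}$
$W = -9528$ ($W = \frac{1}{2} \cdot 84 - 9570 = 42 - 9570 = -9528$)
$41446 - W = 41446 - -9528 = 41446 + 9528 = 50974$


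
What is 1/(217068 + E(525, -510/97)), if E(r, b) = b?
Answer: 97/21055086 ≈ 4.6070e-6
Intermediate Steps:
1/(217068 + E(525, -510/97)) = 1/(217068 - 510/97) = 1/(21055086/97) = 97/21055086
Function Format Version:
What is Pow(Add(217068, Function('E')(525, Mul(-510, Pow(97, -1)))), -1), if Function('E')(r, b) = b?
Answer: Rational(97, 21055086) ≈ 4.6070e-6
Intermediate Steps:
Pow(Add(217068, Function('E')(525, Mul(-510, Pow(97, -1)))), -1) = Pow(Add(217068, Mul(-510, Pow(97, -1))), -1) = Pow(Add(217068, Mul(-510, Rational(1, 97))), -1) = Pow(Add(217068, Rational(-510, 97)), -1) = Pow(Rational(21055086, 97), -1) = Rational(97, 21055086)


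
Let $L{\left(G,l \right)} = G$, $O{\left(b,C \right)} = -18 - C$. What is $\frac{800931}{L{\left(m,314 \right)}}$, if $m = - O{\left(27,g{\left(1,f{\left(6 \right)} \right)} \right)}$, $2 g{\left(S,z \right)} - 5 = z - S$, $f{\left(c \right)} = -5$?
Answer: $\frac{1601862}{35} \approx 45768.0$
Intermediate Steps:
$g{\left(S,z \right)} = \frac{5}{2} + \frac{z}{2} - \frac{S}{2}$ ($g{\left(S,z \right)} = \frac{5}{2} + \frac{z - S}{2} = \frac{5}{2} - \left(\frac{S}{2} - \frac{z}{2}\right) = \frac{5}{2} + \frac{z}{2} - \frac{S}{2}$)
$m = \frac{35}{2}$ ($m = - (-18 - \left(\frac{5}{2} + \frac{1}{2} \left(-5\right) - \frac{1}{2}\right)) = - (-18 - \left(\frac{5}{2} - \frac{5}{2} - \frac{1}{2}\right)) = - (-18 - - \frac{1}{2}) = - (-18 + \frac{1}{2}) = \left(-1\right) \left(- \frac{35}{2}\right) = \frac{35}{2} \approx 17.5$)
$\frac{800931}{L{\left(m,314 \right)}} = \frac{800931}{\frac{35}{2}} = 800931 \cdot \frac{2}{35} = \frac{1601862}{35}$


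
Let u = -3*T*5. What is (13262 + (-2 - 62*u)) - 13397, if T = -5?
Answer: -4787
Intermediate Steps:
u = 75 (u = -3*(-5)*5 = 15*5 = 75)
(13262 + (-2 - 62*u)) - 13397 = (13262 + (-2 - 62*75)) - 13397 = (13262 + (-2 - 4650)) - 13397 = (13262 - 4652) - 13397 = 8610 - 13397 = -4787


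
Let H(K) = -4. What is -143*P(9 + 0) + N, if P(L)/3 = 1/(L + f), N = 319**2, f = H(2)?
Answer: 508376/5 ≈ 1.0168e+5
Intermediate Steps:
f = -4
N = 101761
P(L) = 3/(-4 + L) (P(L) = 3/(L - 4) = 3/(-4 + L))
-143*P(9 + 0) + N = -429/(-4 + (9 + 0)) + 101761 = -429/(-4 + 9) + 101761 = -429/5 + 101761 = 508376/5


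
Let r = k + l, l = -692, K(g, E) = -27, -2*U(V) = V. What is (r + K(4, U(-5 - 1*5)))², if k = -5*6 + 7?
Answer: 550564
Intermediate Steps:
U(V) = -V/2
k = -23 (k = -30 + 7 = -23)
r = -715 (r = -23 - 692 = -715)
(r + K(4, U(-5 - 1*5)))² = (-715 - 27)² = (-742)² = 550564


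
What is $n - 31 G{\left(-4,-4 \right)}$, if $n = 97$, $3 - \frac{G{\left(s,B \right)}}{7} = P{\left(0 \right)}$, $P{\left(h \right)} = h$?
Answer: $-554$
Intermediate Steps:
$G{\left(s,B \right)} = 21$ ($G{\left(s,B \right)} = 21 - 0 = 21 + 0 = 21$)
$n - 31 G{\left(-4,-4 \right)} = 97 - 651 = -554$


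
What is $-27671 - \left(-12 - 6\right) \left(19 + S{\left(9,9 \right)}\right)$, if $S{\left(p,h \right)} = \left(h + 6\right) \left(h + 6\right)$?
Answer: $-23279$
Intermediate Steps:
$S{\left(p,h \right)} = \left(6 + h\right)^{2}$ ($S{\left(p,h \right)} = \left(6 + h\right) \left(6 + h\right) = \left(6 + h\right)^{2}$)
$-27671 - \left(-12 - 6\right) \left(19 + S{\left(9,9 \right)}\right) = -27671 - \left(-12 - 6\right) \left(19 + \left(6 + 9\right)^{2}\right) = -27671 - - 18 \left(19 + 15^{2}\right) = -27671 - - 18 \left(19 + 225\right) = -27671 - \left(-18\right) 244 = -27671 - -4392 = -27671 + 4392 = -23279$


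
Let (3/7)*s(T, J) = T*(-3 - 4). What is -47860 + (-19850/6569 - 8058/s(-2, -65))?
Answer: -15485596813/321881 ≈ -48110.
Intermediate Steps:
s(T, J) = -49*T/3 (s(T, J) = 7*(T*(-3 - 4))/3 = 7*(T*(-7))/3 = 7*(-7*T)/3 = -49*T/3)
-47860 + (-19850/6569 - 8058/s(-2, -65)) = -47860 + (-19850/6569 - 8058/((-49/3*(-2)))) = -47860 + (-19850*1/6569 - 8058/98/3) = -47860 + (-19850/6569 - 8058*3/98) = -47860 + (-19850/6569 - 12087/49) = -47860 - 80372153/321881 = -15485596813/321881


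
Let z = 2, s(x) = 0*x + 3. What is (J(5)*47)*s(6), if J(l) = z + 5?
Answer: 987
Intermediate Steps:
s(x) = 3 (s(x) = 0 + 3 = 3)
J(l) = 7 (J(l) = 2 + 5 = 7)
(J(5)*47)*s(6) = (7*47)*3 = 329*3 = 987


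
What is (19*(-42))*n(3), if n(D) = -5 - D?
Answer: 6384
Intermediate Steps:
(19*(-42))*n(3) = (19*(-42))*(-5 - 1*3) = -798*(-5 - 3) = -798*(-8) = 6384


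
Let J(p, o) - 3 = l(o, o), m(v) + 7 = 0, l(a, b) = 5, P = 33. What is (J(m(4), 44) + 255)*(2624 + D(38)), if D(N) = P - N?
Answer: 688797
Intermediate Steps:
m(v) = -7 (m(v) = -7 + 0 = -7)
J(p, o) = 8 (J(p, o) = 3 + 5 = 8)
D(N) = 33 - N
(J(m(4), 44) + 255)*(2624 + D(38)) = (8 + 255)*(2624 + (33 - 1*38)) = 263*(2624 + (33 - 38)) = 263*(2624 - 5) = 263*2619 = 688797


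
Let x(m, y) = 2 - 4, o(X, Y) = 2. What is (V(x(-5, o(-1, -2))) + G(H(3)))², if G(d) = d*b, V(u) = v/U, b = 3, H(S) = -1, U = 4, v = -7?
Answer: 361/16 ≈ 22.563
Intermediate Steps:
x(m, y) = -2
V(u) = -7/4
G(d) = 3*d (G(d) = d*3 = 3*d)
(V(x(-5, o(-1, -2))) + G(H(3)))² = (-7/4 + 3*(-1))² = (-7/4 - 3)² = (-19/4)² = 361/16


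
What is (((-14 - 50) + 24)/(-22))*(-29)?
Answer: -580/11 ≈ -52.727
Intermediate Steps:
(((-14 - 50) + 24)/(-22))*(-29) = ((-64 + 24)*(-1/22))*(-29) = -40*(-1/22)*(-29) = (20/11)*(-29) = -580/11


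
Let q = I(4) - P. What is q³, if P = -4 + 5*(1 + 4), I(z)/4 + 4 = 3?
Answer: -15625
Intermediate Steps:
I(z) = -4 (I(z) = -16 + 4*3 = -16 + 12 = -4)
P = 21 (P = -4 + 5*5 = -4 + 25 = 21)
q = -25 (q = -4 - 1*21 = -4 - 21 = -25)
q³ = (-25)³ = -15625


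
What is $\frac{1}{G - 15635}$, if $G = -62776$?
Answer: $- \frac{1}{78411} \approx -1.2753 \cdot 10^{-5}$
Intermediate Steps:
$\frac{1}{G - 15635} = \frac{1}{-62776 - 15635} = \frac{1}{-78411} = - \frac{1}{78411}$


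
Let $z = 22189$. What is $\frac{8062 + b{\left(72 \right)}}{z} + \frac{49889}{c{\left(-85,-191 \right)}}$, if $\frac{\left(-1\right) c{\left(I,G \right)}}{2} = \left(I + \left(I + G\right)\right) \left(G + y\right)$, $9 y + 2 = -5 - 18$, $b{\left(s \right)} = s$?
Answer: $\frac{279189323}{27939678752} \approx 0.0099926$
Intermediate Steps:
$y = - \frac{25}{9}$ ($y = - \frac{2}{9} + \frac{-5 - 18}{9} = - \frac{2}{9} + \frac{1}{9} \left(-23\right) = - \frac{2}{9} - \frac{23}{9} = - \frac{25}{9} \approx -2.7778$)
$c{\left(I,G \right)} = - 2 \left(- \frac{25}{9} + G\right) \left(G + 2 I\right)$ ($c{\left(I,G \right)} = - 2 \left(I + \left(I + G\right)\right) \left(G - \frac{25}{9}\right) = - 2 \left(I + \left(G + I\right)\right) \left(- \frac{25}{9} + G\right) = - 2 \left(G + 2 I\right) \left(- \frac{25}{9} + G\right) = - 2 \left(- \frac{25}{9} + G\right) \left(G + 2 I\right)$)
$\frac{8062 + b{\left(72 \right)}}{z} + \frac{49889}{c{\left(-85,-191 \right)}} = \frac{8062 + 72}{22189} + \frac{49889}{- 2 \left(-191\right)^{2} + \frac{50}{9} \left(-191\right) + \frac{100}{9} \left(-85\right) - \left(-764\right) \left(-85\right)} = 8134 \cdot \frac{1}{22189} + \frac{49889}{\left(-2\right) 36481 - \frac{9550}{9} - \frac{8500}{9} - 64940} = \frac{8134}{22189} + \frac{49889}{-72962 - \frac{9550}{9} - \frac{8500}{9} - 64940} = \frac{8134}{22189} + \frac{49889}{- \frac{1259168}{9}} = \frac{8134}{22189} + 49889 \left(- \frac{9}{1259168}\right) = \frac{8134}{22189} - \frac{449001}{1259168} = \frac{279189323}{27939678752}$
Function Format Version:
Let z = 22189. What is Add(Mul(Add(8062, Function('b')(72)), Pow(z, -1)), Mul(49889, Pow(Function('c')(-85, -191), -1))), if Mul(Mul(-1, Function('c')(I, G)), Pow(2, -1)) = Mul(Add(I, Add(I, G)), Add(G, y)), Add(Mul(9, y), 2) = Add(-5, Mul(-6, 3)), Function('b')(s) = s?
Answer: Rational(279189323, 27939678752) ≈ 0.0099926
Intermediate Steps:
y = Rational(-25, 9) (y = Add(Rational(-2, 9), Mul(Rational(1, 9), Add(-5, Mul(-6, 3)))) = Add(Rational(-2, 9), Mul(Rational(1, 9), Add(-5, -18))) = Add(Rational(-2, 9), Mul(Rational(1, 9), -23)) = Add(Rational(-2, 9), Rational(-23, 9)) = Rational(-25, 9) ≈ -2.7778)
Function('c')(I, G) = Mul(-2, Add(Rational(-25, 9), G), Add(G, Mul(2, I))) (Function('c')(I, G) = Mul(-2, Mul(Add(I, Add(I, G)), Add(G, Rational(-25, 9)))) = Mul(-2, Mul(Add(I, Add(G, I)), Add(Rational(-25, 9), G))) = Mul(-2, Mul(Add(G, Mul(2, I)), Add(Rational(-25, 9), G))) = Mul(-2, Mul(Add(Rational(-25, 9), G), Add(G, Mul(2, I)))) = Mul(-2, Add(Rational(-25, 9), G), Add(G, Mul(2, I))))
Add(Mul(Add(8062, Function('b')(72)), Pow(z, -1)), Mul(49889, Pow(Function('c')(-85, -191), -1))) = Add(Mul(Add(8062, 72), Pow(22189, -1)), Mul(49889, Pow(Add(Mul(-2, Pow(-191, 2)), Mul(Rational(50, 9), -191), Mul(Rational(100, 9), -85), Mul(-4, -191, -85)), -1))) = Add(Mul(8134, Rational(1, 22189)), Mul(49889, Pow(Add(Mul(-2, 36481), Rational(-9550, 9), Rational(-8500, 9), -64940), -1))) = Add(Rational(8134, 22189), Mul(49889, Pow(Add(-72962, Rational(-9550, 9), Rational(-8500, 9), -64940), -1))) = Add(Rational(8134, 22189), Mul(49889, Pow(Rational(-1259168, 9), -1))) = Add(Rational(8134, 22189), Mul(49889, Rational(-9, 1259168))) = Add(Rational(8134, 22189), Rational(-449001, 1259168)) = Rational(279189323, 27939678752)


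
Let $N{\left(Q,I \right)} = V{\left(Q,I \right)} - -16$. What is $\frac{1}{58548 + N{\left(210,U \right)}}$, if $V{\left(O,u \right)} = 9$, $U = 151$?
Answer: $\frac{1}{58573} \approx 1.7073 \cdot 10^{-5}$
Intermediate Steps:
$N{\left(Q,I \right)} = 25$ ($N{\left(Q,I \right)} = 9 - -16 = 9 + 16 = 25$)
$\frac{1}{58548 + N{\left(210,U \right)}} = \frac{1}{58548 + 25} = \frac{1}{58573}$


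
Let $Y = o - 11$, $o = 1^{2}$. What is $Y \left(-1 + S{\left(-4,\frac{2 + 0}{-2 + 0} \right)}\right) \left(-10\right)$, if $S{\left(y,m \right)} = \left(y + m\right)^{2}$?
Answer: $2400$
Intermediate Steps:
$o = 1$
$S{\left(y,m \right)} = \left(m + y\right)^{2}$
$Y = -10$ ($Y = 1 - 11 = -10$)
$Y \left(-1 + S{\left(-4,\frac{2 + 0}{-2 + 0} \right)}\right) \left(-10\right) = - 10 \left(-1 + \left(\frac{2 + 0}{-2 + 0} - 4\right)^{2}\right) \left(-10\right) = - 10 \left(-1 + \left(\frac{2}{-2} - 4\right)^{2}\right) \left(-10\right) = - 10 \left(-1 + \left(2 \left(- \frac{1}{2}\right) - 4\right)^{2}\right) \left(-10\right) = - 10 \left(-1 + \left(-1 - 4\right)^{2}\right) \left(-10\right) = - 10 \left(-1 + \left(-5\right)^{2}\right) \left(-10\right) = - 10 \left(-1 + 25\right) \left(-10\right) = \left(-10\right) 24 \left(-10\right) = \left(-240\right) \left(-10\right) = 2400$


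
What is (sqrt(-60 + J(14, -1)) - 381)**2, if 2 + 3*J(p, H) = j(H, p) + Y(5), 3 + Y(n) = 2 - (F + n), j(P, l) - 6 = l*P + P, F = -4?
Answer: (1143 - I*sqrt(579))**2/9 ≈ 1.451e+5 - 6111.9*I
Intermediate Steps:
j(P, l) = 6 + P + P*l (j(P, l) = 6 + (l*P + P) = 6 + (P*l + P) = 6 + (P + P*l) = 6 + P + P*l)
Y(n) = 3 - n (Y(n) = -3 + (2 - (-4 + n)) = -3 + (2 + (4 - n)) = -3 + (6 - n) = 3 - n)
J(p, H) = 2/3 + H/3 + H*p/3 (J(p, H) = -2/3 + ((6 + H + H*p) + (3 - 1*5))/3 = -2/3 + ((6 + H + H*p) + (3 - 5))/3 = -2/3 + ((6 + H + H*p) - 2)/3 = -2/3 + (4 + H + H*p)/3 = -2/3 + (4/3 + H/3 + H*p/3) = 2/3 + H/3 + H*p/3)
(sqrt(-60 + J(14, -1)) - 381)**2 = (sqrt(-60 + (2/3 + (1/3)*(-1) + (1/3)*(-1)*14)) - 381)**2 = (sqrt(-60 + (2/3 - 1/3 - 14/3)) - 381)**2 = (sqrt(-60 - 13/3) - 381)**2 = (sqrt(-193/3) - 381)**2 = (I*sqrt(579)/3 - 381)**2 = (-381 + I*sqrt(579)/3)**2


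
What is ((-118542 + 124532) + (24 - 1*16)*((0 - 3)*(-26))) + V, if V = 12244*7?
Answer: 92322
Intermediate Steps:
V = 85708
((-118542 + 124532) + (24 - 1*16)*((0 - 3)*(-26))) + V = ((-118542 + 124532) + (24 - 1*16)*((0 - 3)*(-26))) + 85708 = (5990 + (24 - 16)*(-3*(-26))) + 85708 = (5990 + 8*78) + 85708 = (5990 + 624) + 85708 = 6614 + 85708 = 92322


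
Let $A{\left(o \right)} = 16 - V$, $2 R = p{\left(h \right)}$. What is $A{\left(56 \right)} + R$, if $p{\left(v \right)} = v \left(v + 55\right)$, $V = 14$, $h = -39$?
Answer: $-310$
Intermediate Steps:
$p{\left(v \right)} = v \left(55 + v\right)$
$R = -312$ ($R = \frac{\left(-39\right) \left(55 - 39\right)}{2} = \frac{\left(-39\right) 16}{2} = \frac{1}{2} \left(-624\right) = -312$)
$A{\left(o \right)} = 2$ ($A{\left(o \right)} = 16 - 14 = 2$)
$A{\left(56 \right)} + R = 2 - 312 = -310$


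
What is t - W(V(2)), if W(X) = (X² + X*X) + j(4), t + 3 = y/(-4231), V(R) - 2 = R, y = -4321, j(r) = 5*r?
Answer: -228384/4231 ≈ -53.979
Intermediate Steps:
V(R) = 2 + R
t = -8372/4231 (t = -3 - 4321/(-4231) = -3 - 4321*(-1/4231) = -3 + 4321/4231 = -8372/4231 ≈ -1.9787)
W(X) = 20 + 2*X² (W(X) = (X² + X*X) + 5*4 = (X² + X²) + 20 = 2*X² + 20 = 20 + 2*X²)
t - W(V(2)) = -8372/4231 - (20 + 2*(2 + 2)²) = -8372/4231 - (20 + 2*4²) = -8372/4231 - (20 + 2*16) = -8372/4231 - (20 + 32) = -8372/4231 - 1*52 = -8372/4231 - 52 = -228384/4231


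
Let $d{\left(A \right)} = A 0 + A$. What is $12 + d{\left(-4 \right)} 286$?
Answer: $-1132$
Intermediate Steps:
$d{\left(A \right)} = A$ ($d{\left(A \right)} = 0 + A = A$)
$12 + d{\left(-4 \right)} 286 = 12 - 1144 = -1132$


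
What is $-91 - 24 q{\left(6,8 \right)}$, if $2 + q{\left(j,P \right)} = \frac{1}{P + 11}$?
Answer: $- \frac{841}{19} \approx -44.263$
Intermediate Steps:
$q{\left(j,P \right)} = -2 + \frac{1}{11 + P}$ ($q{\left(j,P \right)} = -2 + \frac{1}{P + 11} = -2 + \frac{1}{11 + P}$)
$-91 - 24 q{\left(6,8 \right)} = -91 - 24 \frac{-21 - 16}{11 + 8} = -91 - 24 \frac{-21 - 16}{19} = -91 - 24 \cdot \frac{1}{19} \left(-37\right) = -91 - - \frac{888}{19} = -91 + \frac{888}{19} = - \frac{841}{19}$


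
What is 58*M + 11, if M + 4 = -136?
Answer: -8109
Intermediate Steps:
M = -140 (M = -4 - 136 = -140)
58*M + 11 = 58*(-140) + 11 = -8120 + 11 = -8109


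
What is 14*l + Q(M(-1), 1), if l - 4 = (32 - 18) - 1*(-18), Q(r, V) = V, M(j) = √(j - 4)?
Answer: 505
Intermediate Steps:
M(j) = √(-4 + j)
l = 36 (l = 4 + ((32 - 18) - 1*(-18)) = 4 + (14 + 18) = 4 + 32 = 36)
14*l + Q(M(-1), 1) = 14*36 + 1 = 504 + 1 = 505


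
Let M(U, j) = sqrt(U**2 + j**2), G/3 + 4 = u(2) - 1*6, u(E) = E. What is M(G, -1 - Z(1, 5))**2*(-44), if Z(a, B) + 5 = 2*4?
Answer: -26048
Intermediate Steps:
Z(a, B) = 3 (Z(a, B) = -5 + 2*4 = -5 + 8 = 3)
G = -24 (G = -12 + 3*(2 - 1*6) = -12 + 3*(2 - 6) = -12 + 3*(-4) = -12 - 12 = -24)
M(G, -1 - Z(1, 5))**2*(-44) = (sqrt((-24)**2 + (-1 - 1*3)**2))**2*(-44) = (sqrt(576 + (-1 - 3)**2))**2*(-44) = (sqrt(576 + (-4)**2))**2*(-44) = (sqrt(576 + 16))**2*(-44) = (sqrt(592))**2*(-44) = (4*sqrt(37))**2*(-44) = 592*(-44) = -26048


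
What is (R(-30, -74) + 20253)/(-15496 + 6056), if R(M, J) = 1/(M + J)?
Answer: -2106311/981760 ≈ -2.1454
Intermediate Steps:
R(M, J) = 1/(J + M)
(R(-30, -74) + 20253)/(-15496 + 6056) = (1/(-74 - 30) + 20253)/(-15496 + 6056) = (1/(-104) + 20253)/(-9440) = (-1/104 + 20253)*(-1/9440) = (2106311/104)*(-1/9440) = -2106311/981760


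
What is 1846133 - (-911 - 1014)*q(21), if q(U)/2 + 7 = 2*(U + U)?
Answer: 2142583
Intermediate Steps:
q(U) = -14 + 8*U (q(U) = -14 + 2*(2*(U + U)) = -14 + 2*(2*(2*U)) = -14 + 2*(4*U) = -14 + 8*U)
1846133 - (-911 - 1014)*q(21) = 1846133 - (-911 - 1014)*(-14 + 8*21) = 1846133 - (-1925)*(-14 + 168) = 1846133 - (-1925)*154 = 1846133 - 1*(-296450) = 1846133 + 296450 = 2142583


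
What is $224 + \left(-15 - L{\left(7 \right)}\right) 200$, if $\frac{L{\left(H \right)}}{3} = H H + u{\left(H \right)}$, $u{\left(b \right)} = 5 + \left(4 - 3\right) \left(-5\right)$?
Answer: $-32176$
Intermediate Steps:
$u{\left(b \right)} = 0$ ($u{\left(b \right)} = 5 + \left(4 - 3\right) \left(-5\right) = 5 + 1 \left(-5\right) = 5 - 5 = 0$)
$L{\left(H \right)} = 3 H^{2}$ ($L{\left(H \right)} = 3 \left(H H + 0\right) = 3 \left(H^{2} + 0\right) = 3 H^{2}$)
$224 + \left(-15 - L{\left(7 \right)}\right) 200 = 224 + \left(-15 - 3 \cdot 7^{2}\right) 200 = 224 + \left(-15 - 3 \cdot 49\right) 200 = 224 + \left(-15 - 147\right) 200 = 224 - 32400 = -32176$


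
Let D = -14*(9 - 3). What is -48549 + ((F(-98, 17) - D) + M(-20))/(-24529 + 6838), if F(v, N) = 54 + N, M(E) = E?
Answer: -286293498/5897 ≈ -48549.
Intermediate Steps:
D = -84 (D = -14*6 = -84)
-48549 + ((F(-98, 17) - D) + M(-20))/(-24529 + 6838) = -48549 + (((54 + 17) - 1*(-84)) - 20)/(-24529 + 6838) = -48549 + ((71 + 84) - 20)/(-17691) = -48549 + (155 - 20)*(-1/17691) = -48549 + 135*(-1/17691) = -48549 - 45/5897 = -286293498/5897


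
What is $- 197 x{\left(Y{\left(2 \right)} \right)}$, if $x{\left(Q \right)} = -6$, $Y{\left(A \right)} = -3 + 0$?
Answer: $1182$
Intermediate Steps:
$Y{\left(A \right)} = -3$
$- 197 x{\left(Y{\left(2 \right)} \right)} = \left(-197\right) \left(-6\right) = 1182$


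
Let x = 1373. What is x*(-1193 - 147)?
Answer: -1839820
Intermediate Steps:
x*(-1193 - 147) = 1373*(-1193 - 147) = 1373*(-1340) = -1839820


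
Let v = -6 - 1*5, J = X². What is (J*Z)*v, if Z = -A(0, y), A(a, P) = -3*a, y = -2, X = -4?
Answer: 0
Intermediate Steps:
J = 16 (J = (-4)² = 16)
v = -11 (v = -6 - 5 = -11)
Z = 0 (Z = -(-3)*0 = -1*0 = 0)
(J*Z)*v = (16*0)*(-11) = 0*(-11) = 0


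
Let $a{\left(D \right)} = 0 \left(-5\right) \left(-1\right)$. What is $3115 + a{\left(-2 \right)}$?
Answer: $3115$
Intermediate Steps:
$a{\left(D \right)} = 0$ ($a{\left(D \right)} = 0 \left(-1\right) = 0$)
$3115 + a{\left(-2 \right)} = 3115 + 0 = 3115$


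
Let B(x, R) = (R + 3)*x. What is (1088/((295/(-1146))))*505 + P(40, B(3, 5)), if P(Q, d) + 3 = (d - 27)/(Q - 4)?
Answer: -1511181959/708 ≈ -2.1344e+6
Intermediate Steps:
B(x, R) = x*(3 + R) (B(x, R) = (3 + R)*x = x*(3 + R))
P(Q, d) = -3 + (-27 + d)/(-4 + Q) (P(Q, d) = -3 + (d - 27)/(Q - 4) = -3 + (-27 + d)/(-4 + Q))
(1088/((295/(-1146))))*505 + P(40, B(3, 5)) = (1088/((295/(-1146))))*505 + (-15 + 3*(3 + 5) - 3*40)/(-4 + 40) = (1088/((295*(-1/1146))))*505 + (-15 + 3*8 - 120)/36 = (1088/(-295/1146))*505 + (-15 + 24 - 120)/36 = (1088*(-1146/295))*505 + (1/36)*(-111) = -1246848/295*505 - 37/12 = -125931648/59 - 37/12 = -1511181959/708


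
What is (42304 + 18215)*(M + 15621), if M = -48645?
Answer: -1998579456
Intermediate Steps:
(42304 + 18215)*(M + 15621) = (42304 + 18215)*(-48645 + 15621) = 60519*(-33024) = -1998579456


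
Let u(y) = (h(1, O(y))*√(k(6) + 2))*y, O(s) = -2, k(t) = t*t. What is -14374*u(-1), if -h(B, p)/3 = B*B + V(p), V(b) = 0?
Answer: -43122*√38 ≈ -2.6582e+5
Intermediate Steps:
k(t) = t²
h(B, p) = -3*B² (h(B, p) = -3*(B*B + 0) = -3*(B² + 0) = -3*B²)
u(y) = -3*y*√38 (u(y) = ((-3*1²)*√(6² + 2))*y = ((-3*1)*√(36 + 2))*y = (-3*√38)*y = -3*y*√38)
-14374*u(-1) = -(-43122)*(-1)*√38 = -43122*√38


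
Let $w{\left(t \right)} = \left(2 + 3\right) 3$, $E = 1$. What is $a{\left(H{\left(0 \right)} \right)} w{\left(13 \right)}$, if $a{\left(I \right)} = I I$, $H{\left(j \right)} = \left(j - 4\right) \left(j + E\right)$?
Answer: $240$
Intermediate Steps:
$H{\left(j \right)} = \left(1 + j\right) \left(-4 + j\right)$ ($H{\left(j \right)} = \left(j - 4\right) \left(j + 1\right) = \left(-4 + j\right) \left(1 + j\right) = \left(1 + j\right) \left(-4 + j\right)$)
$a{\left(I \right)} = I^{2}$
$w{\left(t \right)} = 15$ ($w{\left(t \right)} = 5 \cdot 3 = 15$)
$a{\left(H{\left(0 \right)} \right)} w{\left(13 \right)} = \left(-4 + 0^{2} - 0\right)^{2} \cdot 15 = \left(-4 + 0 + 0\right)^{2} \cdot 15 = \left(-4\right)^{2} \cdot 15 = 16 \cdot 15 = 240$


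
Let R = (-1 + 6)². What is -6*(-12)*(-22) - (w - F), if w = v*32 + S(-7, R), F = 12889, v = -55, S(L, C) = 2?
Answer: 13063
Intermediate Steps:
R = 25 (R = 5² = 25)
w = -1758 (w = -55*32 + 2 = -1760 + 2 = -1758)
-6*(-12)*(-22) - (w - F) = -6*(-12)*(-22) - (-1758 - 1*12889) = 72*(-22) - (-1758 - 12889) = -1584 - 1*(-14647) = -1584 + 14647 = 13063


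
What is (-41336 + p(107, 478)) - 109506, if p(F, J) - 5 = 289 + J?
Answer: -150070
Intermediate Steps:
p(F, J) = 294 + J (p(F, J) = 5 + (289 + J) = 294 + J)
(-41336 + p(107, 478)) - 109506 = (-41336 + (294 + 478)) - 109506 = (-41336 + 772) - 109506 = -40564 - 109506 = -150070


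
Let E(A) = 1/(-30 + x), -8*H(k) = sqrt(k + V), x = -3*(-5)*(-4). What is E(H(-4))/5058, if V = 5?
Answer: -1/455220 ≈ -2.1967e-6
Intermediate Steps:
x = -60 (x = 15*(-4) = -60)
H(k) = -sqrt(5 + k)/8 (H(k) = -sqrt(k + 5)/8 = -sqrt(5 + k)/8)
E(A) = -1/90 (E(A) = 1/(-30 - 60) = 1/(-90) = -1/90)
E(H(-4))/5058 = -1/90/5058 = -1/90*1/5058 = -1/455220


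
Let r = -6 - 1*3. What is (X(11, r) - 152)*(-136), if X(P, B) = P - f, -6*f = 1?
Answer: 57460/3 ≈ 19153.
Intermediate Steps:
f = -⅙ (f = -⅙*1 = -⅙ ≈ -0.16667)
r = -9 (r = -6 - 3 = -9)
X(P, B) = ⅙ + P (X(P, B) = P - 1*(-⅙) = P + ⅙ = ⅙ + P)
(X(11, r) - 152)*(-136) = ((⅙ + 11) - 152)*(-136) = (67/6 - 152)*(-136) = -845/6*(-136) = 57460/3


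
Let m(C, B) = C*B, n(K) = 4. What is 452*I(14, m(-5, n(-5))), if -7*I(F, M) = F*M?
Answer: 18080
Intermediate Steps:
m(C, B) = B*C
I(F, M) = -F*M/7
452*I(14, m(-5, n(-5))) = 452*(-⅐*14*4*(-5)) = 452*(-⅐*14*(-20)) = 452*40 = 18080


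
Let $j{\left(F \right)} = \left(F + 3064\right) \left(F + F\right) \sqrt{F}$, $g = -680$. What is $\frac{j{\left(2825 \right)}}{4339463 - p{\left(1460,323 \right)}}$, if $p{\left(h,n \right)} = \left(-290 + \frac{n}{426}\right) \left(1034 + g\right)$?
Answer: $\frac{1968643625 \sqrt{113}}{52561946} \approx 398.14$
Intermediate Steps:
$p{\left(h,n \right)} = -102660 + \frac{59 n}{71}$ ($p{\left(h,n \right)} = \left(-290 + \frac{n}{426}\right) \left(1034 - 680\right) = \left(-290 + n \frac{1}{426}\right) 354 = \left(-290 + \frac{n}{426}\right) 354 = -102660 + \frac{59 n}{71}$)
$j{\left(F \right)} = 2 F^{\frac{3}{2}} \left(3064 + F\right)$ ($j{\left(F \right)} = \left(3064 + F\right) 2 F \sqrt{F} = 2 F \left(3064 + F\right) \sqrt{F} = 2 F^{\frac{3}{2}} \left(3064 + F\right)$)
$\frac{j{\left(2825 \right)}}{4339463 - p{\left(1460,323 \right)}} = \frac{2 \cdot 2825^{\frac{3}{2}} \left(3064 + 2825\right)}{4339463 - \left(-102660 + \frac{59}{71} \cdot 323\right)} = \frac{2 \cdot 14125 \sqrt{113} \cdot 5889}{4339463 - \left(-102660 + \frac{19057}{71}\right)} = \frac{166364250 \sqrt{113}}{4339463 - - \frac{7269803}{71}} = \frac{166364250 \sqrt{113}}{4339463 + \frac{7269803}{71}} = \frac{166364250 \sqrt{113}}{\frac{315371676}{71}} = 166364250 \sqrt{113} \cdot \frac{71}{315371676} = \frac{1968643625 \sqrt{113}}{52561946}$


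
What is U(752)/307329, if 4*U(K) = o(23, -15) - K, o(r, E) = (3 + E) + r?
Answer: -247/409772 ≈ -0.00060277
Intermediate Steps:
o(r, E) = 3 + E + r
U(K) = 11/4 - K/4 (U(K) = ((3 - 15 + 23) - K)/4 = (11 - K)/4 = 11/4 - K/4)
U(752)/307329 = (11/4 - 1/4*752)/307329 = (11/4 - 188)*(1/307329) = -741/4*1/307329 = -247/409772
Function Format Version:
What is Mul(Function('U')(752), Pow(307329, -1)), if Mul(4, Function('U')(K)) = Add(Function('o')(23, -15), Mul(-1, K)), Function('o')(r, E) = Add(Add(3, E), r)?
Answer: Rational(-247, 409772) ≈ -0.00060277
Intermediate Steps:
Function('o')(r, E) = Add(3, E, r)
Function('U')(K) = Add(Rational(11, 4), Mul(Rational(-1, 4), K)) (Function('U')(K) = Mul(Rational(1, 4), Add(Add(3, -15, 23), Mul(-1, K))) = Mul(Rational(1, 4), Add(11, Mul(-1, K))) = Add(Rational(11, 4), Mul(Rational(-1, 4), K)))
Mul(Function('U')(752), Pow(307329, -1)) = Mul(Add(Rational(11, 4), Mul(Rational(-1, 4), 752)), Pow(307329, -1)) = Mul(Add(Rational(11, 4), -188), Rational(1, 307329)) = Mul(Rational(-741, 4), Rational(1, 307329)) = Rational(-247, 409772)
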